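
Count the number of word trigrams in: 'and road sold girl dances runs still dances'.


Word trigrams from [8] words:
  Trigram 1: (and road sold)
  Trigram 2: (road sold girl)
  Trigram 3: (sold girl dances)
  Trigram 4: (girl dances runs)
  Trigram 5: (dances runs still)
  Trigram 6: (runs still dances)
Total word trigrams: 8 - 2 = 6

6


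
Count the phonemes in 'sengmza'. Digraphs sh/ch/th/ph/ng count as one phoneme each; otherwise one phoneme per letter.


Parsing 'sengmza' greedily, digraphs first:
  's' -> consonant phoneme (phonemes so far: 1)
  'e' -> vowel phoneme (phonemes so far: 2)
  'ng' -> digraph (1 consonant phoneme) (phonemes so far: 3)
  'm' -> consonant phoneme (phonemes so far: 4)
  'z' -> consonant phoneme (phonemes so far: 5)
  'a' -> vowel phoneme (phonemes so far: 6)
Total phonemes: 6

6


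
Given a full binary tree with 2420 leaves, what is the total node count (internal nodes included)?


Leaf nodes (terminals): 2420
Internal nodes = n - 1 = 2420 - 1 = 2419
Total = leaves + internal = 2420 + 2419 = 4839

4839


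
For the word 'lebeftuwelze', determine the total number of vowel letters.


Scanning each character of 'lebeftuwelze':
  Position 1: 'l' -> consonant (running count: 0)
  Position 2: 'e' -> vowel (running count: 1)
  Position 3: 'b' -> consonant (running count: 1)
  Position 4: 'e' -> vowel (running count: 2)
  Position 5: 'f' -> consonant (running count: 2)
  Position 6: 't' -> consonant (running count: 2)
  Position 7: 'u' -> vowel (running count: 3)
  Position 8: 'w' -> consonant (running count: 3)
  Position 9: 'e' -> vowel (running count: 4)
  Position 10: 'l' -> consonant (running count: 4)
  Position 11: 'z' -> consonant (running count: 4)
  Position 12: 'e' -> vowel (running count: 5)
Total vowels: 5

5


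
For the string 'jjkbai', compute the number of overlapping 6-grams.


String 'jjkbai' has length L = 6.
Number of overlapping n-grams = L - n + 1
Substituting: 6 - 6 + 1 = 1

1


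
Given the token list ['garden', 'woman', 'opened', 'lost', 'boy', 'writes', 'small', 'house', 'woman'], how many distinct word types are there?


Listing all tokens and tracking unique types:
  Token 1: 'garden' -> NEW (unique so far: 1)
  Token 2: 'woman' -> NEW (unique so far: 2)
  Token 3: 'opened' -> NEW (unique so far: 3)
  Token 4: 'lost' -> NEW (unique so far: 4)
  Token 5: 'boy' -> NEW (unique so far: 5)
  Token 6: 'writes' -> NEW (unique so far: 6)
  Token 7: 'small' -> NEW (unique so far: 7)
  Token 8: 'house' -> NEW (unique so far: 8)
  Token 9: 'woman' -> duplicate (unique so far: 8)
Unique types: ('boy', 'garden', 'house', 'lost', 'opened', 'small', 'woman', 'writes')
Vocabulary size: 8

8


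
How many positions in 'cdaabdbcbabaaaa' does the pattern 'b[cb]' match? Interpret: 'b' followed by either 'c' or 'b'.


Pattern: b[cb] means 'b' followed by either 'c' or 'b'.
Scanning 'cdaabdbcbabaaaa' position-by-position:
  Pos 0: window 'cd' -> no
  Pos 1: window 'da' -> no
  Pos 2: window 'aa' -> no
  Pos 3: window 'ab' -> no
  Pos 4: window 'bd' -> no
  Pos 5: window 'db' -> no
  Pos 6: window 'bc' -> MATCH
  Pos 7: window 'cb' -> no
  Pos 8: window 'ba' -> no
  Pos 9: window 'ab' -> no
  Pos 10: window 'ba' -> no
  Pos 11: window 'aa' -> no
  Pos 12: window 'aa' -> no
  Pos 13: window 'aa' -> no
  Pos 14: window 'a' -> no
Total matches: 1

1


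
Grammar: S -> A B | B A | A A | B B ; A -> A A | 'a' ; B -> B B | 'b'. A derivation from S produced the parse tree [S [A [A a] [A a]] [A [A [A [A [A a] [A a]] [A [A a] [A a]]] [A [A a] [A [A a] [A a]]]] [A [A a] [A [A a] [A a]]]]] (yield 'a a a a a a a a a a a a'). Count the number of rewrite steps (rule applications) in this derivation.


Every bracketed nonterminal node [X ...] in the tree is produced by exactly one rule application.
Reading the tree off as a leftmost derivation:
  Step 1: S  =>  A A   (applied S -> A A)
  Step 2: A A  =>  A A A   (applied A -> A A)
  Step 3: A A A  =>  a A A   (applied A -> a)
  Step 4: a A A  =>  a a A   (applied A -> a)
  Step 5: a a A  =>  a a A A   (applied A -> A A)
  Step 6: a a A A  =>  a a A A A   (applied A -> A A)
  Step 7: a a A A A  =>  a a A A A A   (applied A -> A A)
  Step 8: a a A A A A  =>  a a A A A A A   (applied A -> A A)
  Step 9: a a A A A A A  =>  a a a A A A A   (applied A -> a)
  Step 10: a a a A A A A  =>  a a a a A A A   (applied A -> a)
  Step 11: a a a a A A A  =>  a a a a A A A A   (applied A -> A A)
  Step 12: a a a a A A A A  =>  a a a a a A A A   (applied A -> a)
  Step 13: a a a a a A A A  =>  a a a a a a A A   (applied A -> a)
  Step 14: a a a a a a A A  =>  a a a a a a A A A   (applied A -> A A)
  Step 15: a a a a a a A A A  =>  a a a a a a a A A   (applied A -> a)
  Step 16: a a a a a a a A A  =>  a a a a a a a A A A   (applied A -> A A)
  Step 17: a a a a a a a A A A  =>  a a a a a a a a A A   (applied A -> a)
  Step 18: a a a a a a a a A A  =>  a a a a a a a a a A   (applied A -> a)
  Step 19: a a a a a a a a a A  =>  a a a a a a a a a A A   (applied A -> A A)
  Step 20: a a a a a a a a a A A  =>  a a a a a a a a a a A   (applied A -> a)
  Step 21: a a a a a a a a a a A  =>  a a a a a a a a a a A A   (applied A -> A A)
  Step 22: a a a a a a a a a a A A  =>  a a a a a a a a a a a A   (applied A -> a)
  Step 23: a a a a a a a a a a a A  =>  a a a a a a a a a a a a   (applied A -> a)
Final yield: a a a a a a a a a a a a
Total rewrite steps: 23

23


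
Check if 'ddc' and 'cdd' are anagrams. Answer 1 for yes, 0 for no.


Sort characters of 'ddc': 'cdd'
Sort characters of 'cdd': 'cdd'
Sorted forms match -> they ARE anagrams
Result: 1

1


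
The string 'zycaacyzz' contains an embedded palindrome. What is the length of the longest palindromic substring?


Scanning 'zycaacyzz' for palindromic substrings.
Substring at positions 0-7: 'zycaacyz'.
Check: reverse('zycaacyz') = 'zycaacyz' -> palindrome confirmed.
Neighbouring characters ('-' / 'z') break symmetry, so it cannot extend further.
No longer palindromic substring exists; longest length = 8

8


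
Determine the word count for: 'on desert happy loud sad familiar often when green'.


Counting words by splitting on spaces:
  Word 1: 'on'
  Word 2: 'desert'
  Word 3: 'happy'
  Word 4: 'loud'
  Word 5: 'sad'
  Word 6: 'familiar'
  Word 7: 'often'
  Word 8: 'when'
  Word 9: 'green'
Total words: 9

9


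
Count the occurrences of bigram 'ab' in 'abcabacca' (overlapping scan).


Scanning 'abcabacca' for bigram 'ab':
  Position 0: 'ab' -> MATCH
  Position 1: 'bc' -> no
  Position 2: 'ca' -> no
  Position 3: 'ab' -> MATCH
  Position 4: 'ba' -> no
  Position 5: 'ac' -> no
  Position 6: 'cc' -> no
  Position 7: 'ca' -> no
Total matches: 2

2


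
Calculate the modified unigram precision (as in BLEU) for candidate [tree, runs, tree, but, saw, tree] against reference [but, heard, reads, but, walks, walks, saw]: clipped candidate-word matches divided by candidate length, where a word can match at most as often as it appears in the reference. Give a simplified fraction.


Reference word counts: {'but': 2, 'heard': 1, 'reads': 1, 'saw': 1, 'walks': 2}
Checking each candidate word (with clipping):
  'tree' -> not in reference -> no match (matches: 0)
  'runs' -> not in reference -> no match (matches: 0)
  'tree' -> not in reference -> no match (matches: 0)
  'but' -> in reference (ref count 2, used 1/2) -> match (matches: 1)
  'saw' -> in reference (ref count 1, used 1/1) -> match (matches: 2)
  'tree' -> not in reference -> no match (matches: 2)
Clipped matches: 2, Candidate length: 6
Precision = 2/6 = 1/3

1/3


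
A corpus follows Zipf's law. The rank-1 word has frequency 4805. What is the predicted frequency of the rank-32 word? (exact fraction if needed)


Zipf's law: freq(rank) = f1 / rank
f1 = 4805, rank = 32
freq = 4805 / 32
GCD(4805, 32) = 1
Simplified: 4805/32

4805/32


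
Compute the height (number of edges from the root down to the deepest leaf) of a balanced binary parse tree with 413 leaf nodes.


In a balanced binary tree with n leaves the deepest leaf is ceil(log2(n)) edges below the root.
log2(413) = 8.6900
ceil(8.6900) = 9
height (edges) = 9

9


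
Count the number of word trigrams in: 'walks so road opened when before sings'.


Word trigrams from [7] words:
  Trigram 1: (walks so road)
  Trigram 2: (so road opened)
  Trigram 3: (road opened when)
  Trigram 4: (opened when before)
  Trigram 5: (when before sings)
Total word trigrams: 7 - 2 = 5

5


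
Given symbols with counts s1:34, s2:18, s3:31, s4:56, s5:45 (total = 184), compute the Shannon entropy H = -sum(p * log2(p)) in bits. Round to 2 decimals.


Computing entropy H = -sum(p_i * log2(p_i)):
  s1: p = 34/184 = 0.1848, -p*log2(p) = 0.4501
  s2: p = 18/184 = 0.0978, -p*log2(p) = 0.3281
  s3: p = 31/184 = 0.1685, -p*log2(p) = 0.4329
  s4: p = 56/184 = 0.3043, -p*log2(p) = 0.5223
  s5: p = 45/184 = 0.2446, -p*log2(p) = 0.4969
H = sum of terms = 2.2303
Rounded to 2 decimals: 2.23

2.23


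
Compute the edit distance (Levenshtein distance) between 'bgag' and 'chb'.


Building DP table for s1='bgag' (len 4) and s2='chb' (len 3):
       c  h  b
    0  1  2  3
  b 1  1  2  2
  g 2  2  2  3
  a 3  3  3  3
  g 4  4  4  4
Edit distance = dp[4][3] = 4

4


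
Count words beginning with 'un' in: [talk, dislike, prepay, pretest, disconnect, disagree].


Checking each word for prefix 'un':
  'talk' -> no (count: 0)
  'dislike' -> no (count: 0)
  'prepay' -> no (count: 0)
  'pretest' -> no (count: 0)
  'disconnect' -> no (count: 0)
  'disagree' -> no (count: 0)
Total with prefix 'un': 0

0


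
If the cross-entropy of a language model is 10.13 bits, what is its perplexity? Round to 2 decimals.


Perplexity formula: PP = 2^H
H = 10.13
PP = 2^10.13
Decompose: 2^10.13 = 2^10 * 2^0.13
2^10 = 1024, 2^0.13 ~ 1.0942937
PP ~ 1024 * 1.0942937 = 1120.5567488
Rounded to 2 decimals: 1120.56

1120.56


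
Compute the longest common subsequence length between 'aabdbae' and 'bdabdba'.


DP table for LCS of 'aabdbae' and 'bdabdba':
       b  d  a  b  d  b  a
    0  0  0  0  0  0  0  0
  a 0  0  0  1  1  1  1  1
  a 0  0  0  1  1  1  1  2
  b 0  1  1  1  2  2  2  2
  d 0  1  2  2  2  3  3  3
  b 0  1  2  2  3  3  4  4
  a 0  1  2  3  3  3  4  5
  e 0  1  2  3  3  3  4  5
LCS: 'abdba'
LCS length = 5

5


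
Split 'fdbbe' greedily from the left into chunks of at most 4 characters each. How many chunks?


'fdbbe' has 5 characters.
Chunking with max size 4:
  Chunk 1: 'fdbb' (positions 0-3)
  Chunk 2: 'e' (positions 4-4)
Total chunks: ceil(5 / 4) = 2

2


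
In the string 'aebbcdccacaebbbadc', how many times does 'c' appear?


Scanning 'aebbcdccacaebbbadc' for 'c':
  Position 4: 'c' -> MATCH (count: 1)
  Position 6: 'c' -> MATCH (count: 2)
  Position 7: 'c' -> MATCH (count: 3)
  Position 9: 'c' -> MATCH (count: 4)
  Position 17: 'c' -> MATCH (count: 5)
Total occurrences of 'c': 5

5


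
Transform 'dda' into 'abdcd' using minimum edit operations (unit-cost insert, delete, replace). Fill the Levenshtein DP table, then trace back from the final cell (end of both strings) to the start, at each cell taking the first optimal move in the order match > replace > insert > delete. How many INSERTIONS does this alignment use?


Edit distance = 4. Backtracking from cell (3, 5) with preference match > replace > insert > delete,
then listing the resulting alignment 'dda' -> 'abdcd' left to right:
  Step 1: insert 'a' [insertion #1]
  Step 2: insert 'b' [insertion #2]
  Step 3: keep 'd'
  Step 4: replace d->c
  Step 5: replace a->d
Total insertions: 2

2


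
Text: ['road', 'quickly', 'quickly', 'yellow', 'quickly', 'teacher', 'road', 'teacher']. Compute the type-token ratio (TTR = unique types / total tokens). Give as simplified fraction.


Tokens: 8
Unique types: ('quickly', 'road', 'teacher', 'yellow') = 4
TTR = 4/8
Simplify: divide both by 4 -> 1/2
TTR = 1/2

1/2


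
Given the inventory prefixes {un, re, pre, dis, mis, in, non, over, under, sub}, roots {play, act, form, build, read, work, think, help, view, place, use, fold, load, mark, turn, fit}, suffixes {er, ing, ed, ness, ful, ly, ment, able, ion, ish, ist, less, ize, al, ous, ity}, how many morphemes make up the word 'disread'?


Segmenting 'disread' against the inventory:
  'dis' -> prefix (morpheme 1)
  'read' -> root (morpheme 2)
Total morphemes: 2

2


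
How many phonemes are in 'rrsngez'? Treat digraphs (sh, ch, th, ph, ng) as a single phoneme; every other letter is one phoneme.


Parsing 'rrsngez' greedily, digraphs first:
  'r' -> consonant phoneme (phonemes so far: 1)
  'r' -> consonant phoneme (phonemes so far: 2)
  's' -> consonant phoneme (phonemes so far: 3)
  'ng' -> digraph (1 consonant phoneme) (phonemes so far: 4)
  'e' -> vowel phoneme (phonemes so far: 5)
  'z' -> consonant phoneme (phonemes so far: 6)
Total phonemes: 6

6


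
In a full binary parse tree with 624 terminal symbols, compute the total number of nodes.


Leaf nodes (terminals): 624
Internal nodes = n - 1 = 624 - 1 = 623
Total = leaves + internal = 624 + 623 = 1247

1247


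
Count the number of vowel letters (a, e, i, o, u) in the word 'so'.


Scanning each character of 'so':
  Position 1: 's' -> consonant (running count: 0)
  Position 2: 'o' -> vowel (running count: 1)
Total vowels: 1

1


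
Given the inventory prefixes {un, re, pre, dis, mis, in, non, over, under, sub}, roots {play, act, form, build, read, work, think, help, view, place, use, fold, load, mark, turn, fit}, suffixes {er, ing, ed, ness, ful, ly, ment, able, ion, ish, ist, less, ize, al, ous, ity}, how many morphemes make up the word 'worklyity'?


Segmenting 'worklyity' against the inventory:
  'work' -> root (morpheme 1)
  'ly' -> suffix (morpheme 2)
  'ity' -> suffix (morpheme 3)
Total morphemes: 3

3


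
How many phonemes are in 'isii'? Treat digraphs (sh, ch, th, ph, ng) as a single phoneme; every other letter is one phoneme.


Parsing 'isii' greedily, digraphs first:
  'i' -> vowel phoneme (phonemes so far: 1)
  's' -> consonant phoneme (phonemes so far: 2)
  'i' -> vowel phoneme (phonemes so far: 3)
  'i' -> vowel phoneme (phonemes so far: 4)
Total phonemes: 4

4


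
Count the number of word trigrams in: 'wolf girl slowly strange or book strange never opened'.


Word trigrams from [9] words:
  Trigram 1: (wolf girl slowly)
  Trigram 2: (girl slowly strange)
  Trigram 3: (slowly strange or)
  Trigram 4: (strange or book)
  Trigram 5: (or book strange)
  Trigram 6: (book strange never)
  Trigram 7: (strange never opened)
Total word trigrams: 9 - 2 = 7

7


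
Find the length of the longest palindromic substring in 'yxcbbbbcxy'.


Scanning 'yxcbbbbcxy' for palindromic substrings.
Substring at positions 0-9: 'yxcbbbbcxy'.
Check: reverse('yxcbbbbcxy') = 'yxcbbbbcxy' -> palindrome confirmed.
No longer palindromic substring exists; longest length = 10

10


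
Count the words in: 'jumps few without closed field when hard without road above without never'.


Counting words by splitting on spaces:
  Word 1: 'jumps'
  Word 2: 'few'
  Word 3: 'without'
  Word 4: 'closed'
  Word 5: 'field'
  Word 6: 'when'
  Word 7: 'hard'
  Word 8: 'without'
  Word 9: 'road'
  Word 10: 'above'
  Word 11: 'without'
  Word 12: 'never'
Total words: 12

12


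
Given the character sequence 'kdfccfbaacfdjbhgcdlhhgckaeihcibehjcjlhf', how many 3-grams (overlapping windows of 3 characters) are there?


String 'kdfccfbaacfdjbhgcdlhhgckaeihcibehjcjlhf' has length L = 39.
Number of overlapping n-grams = L - n + 1
Substituting: 39 - 3 + 1 = 37

37


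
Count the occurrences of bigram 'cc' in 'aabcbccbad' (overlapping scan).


Scanning 'aabcbccbad' for bigram 'cc':
  Position 0: 'aa' -> no
  Position 1: 'ab' -> no
  Position 2: 'bc' -> no
  Position 3: 'cb' -> no
  Position 4: 'bc' -> no
  Position 5: 'cc' -> MATCH
  Position 6: 'cb' -> no
  Position 7: 'ba' -> no
  Position 8: 'ad' -> no
Total matches: 1

1


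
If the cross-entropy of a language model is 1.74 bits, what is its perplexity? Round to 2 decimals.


Perplexity formula: PP = 2^H
H = 1.74
PP = 2^1.74
Decompose: 2^1.74 = 2^1 * 2^0.74
2^1 = 2, 2^0.74 ~ 1.6701758
PP ~ 2 * 1.6701758 = 3.3403516
Rounded to 2 decimals: 3.34

3.34


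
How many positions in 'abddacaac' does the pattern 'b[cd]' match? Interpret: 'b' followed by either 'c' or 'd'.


Pattern: b[cd] means 'b' followed by either 'c' or 'd'.
Scanning 'abddacaac' position-by-position:
  Pos 0: window 'ab' -> no
  Pos 1: window 'bd' -> MATCH
  Pos 2: window 'dd' -> no
  Pos 3: window 'da' -> no
  Pos 4: window 'ac' -> no
  Pos 5: window 'ca' -> no
  Pos 6: window 'aa' -> no
  Pos 7: window 'ac' -> no
  Pos 8: window 'c' -> no
Total matches: 1

1


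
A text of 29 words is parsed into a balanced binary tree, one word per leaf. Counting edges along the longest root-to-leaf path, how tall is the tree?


In a balanced binary tree with n leaves the deepest leaf is ceil(log2(n)) edges below the root.
log2(29) = 4.8580
ceil(4.8580) = 5
height (edges) = 5

5


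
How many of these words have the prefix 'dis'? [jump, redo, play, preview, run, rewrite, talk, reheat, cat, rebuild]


Checking each word for prefix 'dis':
  'jump' -> no (count: 0)
  'redo' -> no (count: 0)
  'play' -> no (count: 0)
  'preview' -> no (count: 0)
  'run' -> no (count: 0)
  'rewrite' -> no (count: 0)
  'talk' -> no (count: 0)
  'reheat' -> no (count: 0)
  'cat' -> no (count: 0)
  'rebuild' -> no (count: 0)
Total with prefix 'dis': 0

0


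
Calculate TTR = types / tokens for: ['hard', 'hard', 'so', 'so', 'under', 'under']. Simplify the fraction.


Tokens: 6
Unique types: ('hard', 'so', 'under') = 3
TTR = 3/6
Simplify: divide both by 3 -> 1/2
TTR = 1/2

1/2


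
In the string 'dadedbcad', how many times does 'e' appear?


Scanning 'dadedbcad' for 'e':
  Position 3: 'e' -> MATCH (count: 1)
Total occurrences of 'e': 1

1


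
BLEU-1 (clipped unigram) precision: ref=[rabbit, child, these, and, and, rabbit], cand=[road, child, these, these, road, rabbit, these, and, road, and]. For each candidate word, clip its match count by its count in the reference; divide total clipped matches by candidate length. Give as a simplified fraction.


Reference word counts: {'and': 2, 'child': 1, 'rabbit': 2, 'these': 1}
Checking each candidate word (with clipping):
  'road' -> not in reference -> no match (matches: 0)
  'child' -> in reference (ref count 1, used 1/1) -> match (matches: 1)
  'these' -> in reference (ref count 1, used 1/1) -> match (matches: 2)
  'these' -> ref count 1 already used up (1/1) -> clipped, no match (matches: 2)
  'road' -> not in reference -> no match (matches: 2)
  'rabbit' -> in reference (ref count 2, used 1/2) -> match (matches: 3)
  'these' -> ref count 1 already used up (1/1) -> clipped, no match (matches: 3)
  'and' -> in reference (ref count 2, used 1/2) -> match (matches: 4)
  'road' -> not in reference -> no match (matches: 4)
  'and' -> in reference (ref count 2, used 2/2) -> match (matches: 5)
Clipped matches: 5, Candidate length: 10
Precision = 5/10 = 1/2

1/2


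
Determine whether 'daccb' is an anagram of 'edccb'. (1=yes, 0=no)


Sort characters of 'daccb': 'abccd'
Sort characters of 'edccb': 'bccde'
Sorted forms differ -> they are NOT anagrams
Result: 0

0


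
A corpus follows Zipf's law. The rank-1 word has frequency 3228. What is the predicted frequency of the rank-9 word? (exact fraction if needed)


Zipf's law: freq(rank) = f1 / rank
f1 = 3228, rank = 9
freq = 3228 / 9
GCD(3228, 9) = 3
Simplified: 1076/3

1076/3


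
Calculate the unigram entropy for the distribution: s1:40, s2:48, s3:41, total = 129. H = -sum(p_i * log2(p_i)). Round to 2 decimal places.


Computing entropy H = -sum(p_i * log2(p_i)):
  s1: p = 40/129 = 0.3101, -p*log2(p) = 0.5238
  s2: p = 48/129 = 0.3721, -p*log2(p) = 0.5307
  s3: p = 41/129 = 0.3178, -p*log2(p) = 0.5256
H = sum of terms = 1.5801
Rounded to 2 decimals: 1.58

1.58


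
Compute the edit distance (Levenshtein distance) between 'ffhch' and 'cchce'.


Building DP table for s1='ffhch' (len 5) and s2='cchce' (len 5):
       c  c  h  c  e
    0  1  2  3  4  5
  f 1  1  2  3  4  5
  f 2  2  2  3  4  5
  h 3  3  3  2  3  4
  c 4  3  3  3  2  3
  h 5  4  4  3  3  3
Edit distance = dp[5][5] = 3

3


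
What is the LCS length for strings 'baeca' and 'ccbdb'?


DP table for LCS of 'baeca' and 'ccbdb':
       c  c  b  d  b
    0  0  0  0  0  0
  b 0  0  0  1  1  1
  a 0  0  0  1  1  1
  e 0  0  0  1  1  1
  c 0  1  1  1  1  1
  a 0  1  1  1  1  1
LCS: 'b'
LCS length = 1

1


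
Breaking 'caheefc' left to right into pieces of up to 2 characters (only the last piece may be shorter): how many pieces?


'caheefc' has 7 characters.
Chunking with max size 2:
  Chunk 1: 'ca' (positions 0-1)
  Chunk 2: 'he' (positions 2-3)
  Chunk 3: 'ef' (positions 4-5)
  Chunk 4: 'c' (positions 6-6)
Total chunks: ceil(7 / 2) = 4

4


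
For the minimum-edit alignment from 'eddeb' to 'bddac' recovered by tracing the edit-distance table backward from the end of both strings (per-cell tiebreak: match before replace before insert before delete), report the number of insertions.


Edit distance = 3. Backtracking from cell (5, 5) with preference match > replace > insert > delete,
then listing the resulting alignment 'eddeb' -> 'bddac' left to right:
  Step 1: replace e->b
  Step 2: keep 'd'
  Step 3: keep 'd'
  Step 4: replace e->a
  Step 5: replace b->c
Total insertions: 0

0


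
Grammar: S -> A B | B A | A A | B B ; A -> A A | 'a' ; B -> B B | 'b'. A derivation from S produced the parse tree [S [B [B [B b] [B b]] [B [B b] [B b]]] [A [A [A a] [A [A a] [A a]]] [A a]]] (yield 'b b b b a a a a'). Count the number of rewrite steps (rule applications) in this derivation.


Every bracketed nonterminal node [X ...] in the tree is produced by exactly one rule application.
Reading the tree off as a leftmost derivation:
  Step 1: S  =>  B A   (applied S -> B A)
  Step 2: B A  =>  B B A   (applied B -> B B)
  Step 3: B B A  =>  B B B A   (applied B -> B B)
  Step 4: B B B A  =>  b B B A   (applied B -> b)
  Step 5: b B B A  =>  b b B A   (applied B -> b)
  Step 6: b b B A  =>  b b B B A   (applied B -> B B)
  Step 7: b b B B A  =>  b b b B A   (applied B -> b)
  Step 8: b b b B A  =>  b b b b A   (applied B -> b)
  Step 9: b b b b A  =>  b b b b A A   (applied A -> A A)
  Step 10: b b b b A A  =>  b b b b A A A   (applied A -> A A)
  Step 11: b b b b A A A  =>  b b b b a A A   (applied A -> a)
  Step 12: b b b b a A A  =>  b b b b a A A A   (applied A -> A A)
  Step 13: b b b b a A A A  =>  b b b b a a A A   (applied A -> a)
  Step 14: b b b b a a A A  =>  b b b b a a a A   (applied A -> a)
  Step 15: b b b b a a a A  =>  b b b b a a a a   (applied A -> a)
Final yield: b b b b a a a a
Total rewrite steps: 15

15


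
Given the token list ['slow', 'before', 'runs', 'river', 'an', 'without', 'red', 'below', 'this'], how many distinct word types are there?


Listing all tokens and tracking unique types:
  Token 1: 'slow' -> NEW (unique so far: 1)
  Token 2: 'before' -> NEW (unique so far: 2)
  Token 3: 'runs' -> NEW (unique so far: 3)
  Token 4: 'river' -> NEW (unique so far: 4)
  Token 5: 'an' -> NEW (unique so far: 5)
  Token 6: 'without' -> NEW (unique so far: 6)
  Token 7: 'red' -> NEW (unique so far: 7)
  Token 8: 'below' -> NEW (unique so far: 8)
  Token 9: 'this' -> NEW (unique so far: 9)
Unique types: ('an', 'before', 'below', 'red', 'river', 'runs', 'slow', 'this', 'without')
Vocabulary size: 9

9


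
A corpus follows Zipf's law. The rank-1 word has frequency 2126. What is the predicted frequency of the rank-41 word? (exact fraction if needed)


Zipf's law: freq(rank) = f1 / rank
f1 = 2126, rank = 41
freq = 2126 / 41
GCD(2126, 41) = 1
Simplified: 2126/41

2126/41


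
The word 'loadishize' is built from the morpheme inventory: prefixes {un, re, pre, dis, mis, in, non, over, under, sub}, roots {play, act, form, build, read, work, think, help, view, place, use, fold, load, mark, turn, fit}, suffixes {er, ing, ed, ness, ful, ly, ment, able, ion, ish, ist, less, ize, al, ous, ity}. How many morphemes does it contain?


Segmenting 'loadishize' against the inventory:
  'load' -> root (morpheme 1)
  'ish' -> suffix (morpheme 2)
  'ize' -> suffix (morpheme 3)
Total morphemes: 3

3


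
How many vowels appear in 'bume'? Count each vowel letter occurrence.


Scanning each character of 'bume':
  Position 1: 'b' -> consonant (running count: 0)
  Position 2: 'u' -> vowel (running count: 1)
  Position 3: 'm' -> consonant (running count: 1)
  Position 4: 'e' -> vowel (running count: 2)
Total vowels: 2

2


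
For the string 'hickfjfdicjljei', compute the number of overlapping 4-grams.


String 'hickfjfdicjljei' has length L = 15.
Number of overlapping n-grams = L - n + 1
Substituting: 15 - 4 + 1 = 12

12


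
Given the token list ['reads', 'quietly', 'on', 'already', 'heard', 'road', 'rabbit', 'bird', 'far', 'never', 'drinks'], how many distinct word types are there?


Listing all tokens and tracking unique types:
  Token 1: 'reads' -> NEW (unique so far: 1)
  Token 2: 'quietly' -> NEW (unique so far: 2)
  Token 3: 'on' -> NEW (unique so far: 3)
  Token 4: 'already' -> NEW (unique so far: 4)
  Token 5: 'heard' -> NEW (unique so far: 5)
  Token 6: 'road' -> NEW (unique so far: 6)
  Token 7: 'rabbit' -> NEW (unique so far: 7)
  Token 8: 'bird' -> NEW (unique so far: 8)
  Token 9: 'far' -> NEW (unique so far: 9)
  Token 10: 'never' -> NEW (unique so far: 10)
  Token 11: 'drinks' -> NEW (unique so far: 11)
Unique types: ('already', 'bird', 'drinks', 'far', 'heard', 'never', 'on', 'quietly', 'rabbit', 'reads', 'road')
Vocabulary size: 11

11


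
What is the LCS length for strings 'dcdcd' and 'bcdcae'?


DP table for LCS of 'dcdcd' and 'bcdcae':
       b  c  d  c  a  e
    0  0  0  0  0  0  0
  d 0  0  0  1  1  1  1
  c 0  0  1  1  2  2  2
  d 0  0  1  2  2  2  2
  c 0  0  1  2  3  3  3
  d 0  0  1  2  3  3  3
LCS: 'cdc'
LCS length = 3

3


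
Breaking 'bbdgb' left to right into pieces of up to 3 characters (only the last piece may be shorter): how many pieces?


'bbdgb' has 5 characters.
Chunking with max size 3:
  Chunk 1: 'bbd' (positions 0-2)
  Chunk 2: 'gb' (positions 3-4)
Total chunks: ceil(5 / 3) = 2

2


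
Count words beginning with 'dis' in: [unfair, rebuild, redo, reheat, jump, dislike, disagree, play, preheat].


Checking each word for prefix 'dis':
  'unfair' -> no (count: 0)
  'rebuild' -> no (count: 0)
  'redo' -> no (count: 0)
  'reheat' -> no (count: 0)
  'jump' -> no (count: 0)
  'dislike' -> YES, starts with 'dis' (count: 1)
  'disagree' -> YES, starts with 'dis' (count: 2)
  'play' -> no (count: 2)
  'preheat' -> no (count: 2)
Total with prefix 'dis': 2

2


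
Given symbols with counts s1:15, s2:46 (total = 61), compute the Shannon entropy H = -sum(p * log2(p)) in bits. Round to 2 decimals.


Computing entropy H = -sum(p_i * log2(p_i)):
  s1: p = 15/61 = 0.2459, -p*log2(p) = 0.4977
  s2: p = 46/61 = 0.7541, -p*log2(p) = 0.3071
H = sum of terms = 0.8048
Rounded to 2 decimals: 0.80

0.80


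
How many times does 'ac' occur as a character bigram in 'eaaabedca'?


Scanning 'eaaabedca' for bigram 'ac':
  Position 0: 'ea' -> no
  Position 1: 'aa' -> no
  Position 2: 'aa' -> no
  Position 3: 'ab' -> no
  Position 4: 'be' -> no
  Position 5: 'ed' -> no
  Position 6: 'dc' -> no
  Position 7: 'ca' -> no
Total matches: 0

0


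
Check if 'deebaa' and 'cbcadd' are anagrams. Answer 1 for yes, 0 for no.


Sort characters of 'deebaa': 'aabdee'
Sort characters of 'cbcadd': 'abccdd'
Sorted forms differ -> they are NOT anagrams
Result: 0

0


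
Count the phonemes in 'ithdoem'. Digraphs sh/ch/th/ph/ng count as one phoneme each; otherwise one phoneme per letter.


Parsing 'ithdoem' greedily, digraphs first:
  'i' -> vowel phoneme (phonemes so far: 1)
  'th' -> digraph (1 consonant phoneme) (phonemes so far: 2)
  'd' -> consonant phoneme (phonemes so far: 3)
  'o' -> vowel phoneme (phonemes so far: 4)
  'e' -> vowel phoneme (phonemes so far: 5)
  'm' -> consonant phoneme (phonemes so far: 6)
Total phonemes: 6

6


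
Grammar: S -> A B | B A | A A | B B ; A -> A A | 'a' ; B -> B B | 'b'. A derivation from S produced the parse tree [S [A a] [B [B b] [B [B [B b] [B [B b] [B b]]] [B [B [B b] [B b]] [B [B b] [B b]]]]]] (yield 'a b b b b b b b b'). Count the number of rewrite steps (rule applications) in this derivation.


Every bracketed nonterminal node [X ...] in the tree is produced by exactly one rule application.
Reading the tree off as a leftmost derivation:
  Step 1: S  =>  A B   (applied S -> A B)
  Step 2: A B  =>  a B   (applied A -> a)
  Step 3: a B  =>  a B B   (applied B -> B B)
  Step 4: a B B  =>  a b B   (applied B -> b)
  Step 5: a b B  =>  a b B B   (applied B -> B B)
  Step 6: a b B B  =>  a b B B B   (applied B -> B B)
  Step 7: a b B B B  =>  a b b B B   (applied B -> b)
  Step 8: a b b B B  =>  a b b B B B   (applied B -> B B)
  Step 9: a b b B B B  =>  a b b b B B   (applied B -> b)
  Step 10: a b b b B B  =>  a b b b b B   (applied B -> b)
  Step 11: a b b b b B  =>  a b b b b B B   (applied B -> B B)
  Step 12: a b b b b B B  =>  a b b b b B B B   (applied B -> B B)
  Step 13: a b b b b B B B  =>  a b b b b b B B   (applied B -> b)
  Step 14: a b b b b b B B  =>  a b b b b b b B   (applied B -> b)
  Step 15: a b b b b b b B  =>  a b b b b b b B B   (applied B -> B B)
  Step 16: a b b b b b b B B  =>  a b b b b b b b B   (applied B -> b)
  Step 17: a b b b b b b b B  =>  a b b b b b b b b   (applied B -> b)
Final yield: a b b b b b b b b
Total rewrite steps: 17

17


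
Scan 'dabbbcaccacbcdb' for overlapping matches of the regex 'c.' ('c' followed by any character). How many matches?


Pattern: c. means 'c' followed by any character.
Scanning 'dabbbcaccacbcdb' position-by-position:
  Pos 0: window 'da' -> no
  Pos 1: window 'ab' -> no
  Pos 2: window 'bb' -> no
  Pos 3: window 'bb' -> no
  Pos 4: window 'bc' -> no
  Pos 5: window 'ca' -> MATCH
  Pos 6: window 'ac' -> no
  Pos 7: window 'cc' -> MATCH
  Pos 8: window 'ca' -> MATCH
  Pos 9: window 'ac' -> no
  Pos 10: window 'cb' -> MATCH
  Pos 11: window 'bc' -> no
  Pos 12: window 'cd' -> MATCH
  Pos 13: window 'db' -> no
  Pos 14: window 'b' -> no
Total matches: 5

5


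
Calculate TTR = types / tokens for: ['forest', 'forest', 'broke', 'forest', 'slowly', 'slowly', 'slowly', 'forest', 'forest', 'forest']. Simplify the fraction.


Tokens: 10
Unique types: ('broke', 'forest', 'slowly') = 3
TTR = 3/10
Already in lowest terms.

3/10


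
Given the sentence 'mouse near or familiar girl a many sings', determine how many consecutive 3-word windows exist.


Word trigrams from [8] words:
  Trigram 1: (mouse near or)
  Trigram 2: (near or familiar)
  Trigram 3: (or familiar girl)
  Trigram 4: (familiar girl a)
  Trigram 5: (girl a many)
  Trigram 6: (a many sings)
Total word trigrams: 8 - 2 = 6

6


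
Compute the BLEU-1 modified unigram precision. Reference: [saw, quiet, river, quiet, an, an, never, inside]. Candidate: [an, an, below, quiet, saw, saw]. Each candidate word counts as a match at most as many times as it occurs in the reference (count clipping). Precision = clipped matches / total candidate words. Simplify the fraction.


Reference word counts: {'an': 2, 'inside': 1, 'never': 1, 'quiet': 2, 'river': 1, 'saw': 1}
Checking each candidate word (with clipping):
  'an' -> in reference (ref count 2, used 1/2) -> match (matches: 1)
  'an' -> in reference (ref count 2, used 2/2) -> match (matches: 2)
  'below' -> not in reference -> no match (matches: 2)
  'quiet' -> in reference (ref count 2, used 1/2) -> match (matches: 3)
  'saw' -> in reference (ref count 1, used 1/1) -> match (matches: 4)
  'saw' -> ref count 1 already used up (1/1) -> clipped, no match (matches: 4)
Clipped matches: 4, Candidate length: 6
Precision = 4/6 = 2/3

2/3


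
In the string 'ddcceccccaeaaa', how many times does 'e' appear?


Scanning 'ddcceccccaeaaa' for 'e':
  Position 4: 'e' -> MATCH (count: 1)
  Position 10: 'e' -> MATCH (count: 2)
Total occurrences of 'e': 2

2


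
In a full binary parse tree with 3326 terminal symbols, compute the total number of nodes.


Leaf nodes (terminals): 3326
Internal nodes = n - 1 = 3326 - 1 = 3325
Total = leaves + internal = 3326 + 3325 = 6651

6651


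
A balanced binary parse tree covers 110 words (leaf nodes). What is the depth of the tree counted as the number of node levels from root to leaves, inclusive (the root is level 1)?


In a balanced binary tree with n leaves the deepest leaf is ceil(log2(n)) edges below the root,
so counting node levels inclusive of root and leaves gives ceil(log2(n)) + 1 levels.
log2(110) = 6.7814
ceil(6.7814) = 7
levels = 7 + 1 = 8

8


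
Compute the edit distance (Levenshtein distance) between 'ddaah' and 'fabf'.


Building DP table for s1='ddaah' (len 5) and s2='fabf' (len 4):
       f  a  b  f
    0  1  2  3  4
  d 1  1  2  3  4
  d 2  2  2  3  4
  a 3  3  2  3  4
  a 4  4  3  3  4
  h 5  5  4  4  4
Edit distance = dp[5][4] = 4

4


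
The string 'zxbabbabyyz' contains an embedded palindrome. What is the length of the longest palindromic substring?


Scanning 'zxbabbabyyz' for palindromic substrings.
Substring at positions 2-7: 'babbab'.
Check: reverse('babbab') = 'babbab' -> palindrome confirmed.
Neighbouring characters ('x' / 'y') break symmetry, so it cannot extend further.
No longer palindromic substring exists; longest length = 6

6


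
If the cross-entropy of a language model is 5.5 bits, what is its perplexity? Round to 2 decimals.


Perplexity formula: PP = 2^H
H = 5.5
PP = 2^5.5
Decompose: 2^5.5 = 2^5 * 2^0.5 = 2^5 * sqrt(2)
2^5 = 32, sqrt(2) ~ 1.4142136
PP ~ 32 * 1.4142136 = 45.2548352
Rounded to 2 decimals: 45.25

45.25


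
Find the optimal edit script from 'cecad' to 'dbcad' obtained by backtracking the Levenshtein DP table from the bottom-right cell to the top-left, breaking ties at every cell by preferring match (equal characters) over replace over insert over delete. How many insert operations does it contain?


Edit distance = 2. Backtracking from cell (5, 5) with preference match > replace > insert > delete,
then listing the resulting alignment 'cecad' -> 'dbcad' left to right:
  Step 1: replace c->d
  Step 2: replace e->b
  Step 3: keep 'c'
  Step 4: keep 'a'
  Step 5: keep 'd'
Total insertions: 0

0


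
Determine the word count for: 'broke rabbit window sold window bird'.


Counting words by splitting on spaces:
  Word 1: 'broke'
  Word 2: 'rabbit'
  Word 3: 'window'
  Word 4: 'sold'
  Word 5: 'window'
  Word 6: 'bird'
Total words: 6

6


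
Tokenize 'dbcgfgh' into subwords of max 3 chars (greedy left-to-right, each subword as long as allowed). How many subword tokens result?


'dbcgfgh' has 7 characters.
Chunking with max size 3:
  Chunk 1: 'dbc' (positions 0-2)
  Chunk 2: 'gfg' (positions 3-5)
  Chunk 3: 'h' (positions 6-6)
Total chunks: ceil(7 / 3) = 3

3


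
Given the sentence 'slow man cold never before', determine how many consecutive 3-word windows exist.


Word trigrams from [5] words:
  Trigram 1: (slow man cold)
  Trigram 2: (man cold never)
  Trigram 3: (cold never before)
Total word trigrams: 5 - 2 = 3

3


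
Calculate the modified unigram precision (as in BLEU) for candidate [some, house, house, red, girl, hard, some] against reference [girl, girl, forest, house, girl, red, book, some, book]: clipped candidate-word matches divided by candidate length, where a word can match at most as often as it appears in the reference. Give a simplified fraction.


Reference word counts: {'book': 2, 'forest': 1, 'girl': 3, 'house': 1, 'red': 1, 'some': 1}
Checking each candidate word (with clipping):
  'some' -> in reference (ref count 1, used 1/1) -> match (matches: 1)
  'house' -> in reference (ref count 1, used 1/1) -> match (matches: 2)
  'house' -> ref count 1 already used up (1/1) -> clipped, no match (matches: 2)
  'red' -> in reference (ref count 1, used 1/1) -> match (matches: 3)
  'girl' -> in reference (ref count 3, used 1/3) -> match (matches: 4)
  'hard' -> not in reference -> no match (matches: 4)
  'some' -> ref count 1 already used up (1/1) -> clipped, no match (matches: 4)
Clipped matches: 4, Candidate length: 7
Precision = 4/7

4/7


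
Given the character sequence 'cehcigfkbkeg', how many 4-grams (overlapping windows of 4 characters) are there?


String 'cehcigfkbkeg' has length L = 12.
Number of overlapping n-grams = L - n + 1
Substituting: 12 - 4 + 1 = 9

9


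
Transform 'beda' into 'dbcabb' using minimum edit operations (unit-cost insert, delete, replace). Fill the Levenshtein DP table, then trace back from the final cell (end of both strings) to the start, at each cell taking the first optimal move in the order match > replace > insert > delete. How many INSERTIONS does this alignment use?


Edit distance = 5. Backtracking from cell (4, 6) with preference match > replace > insert > delete,
then listing the resulting alignment 'beda' -> 'dbcabb' left to right:
  Step 1: insert 'd' [insertion #1]
  Step 2: keep 'b'
  Step 3: insert 'c' [insertion #2]
  Step 4: replace e->a
  Step 5: replace d->b
  Step 6: replace a->b
Total insertions: 2

2


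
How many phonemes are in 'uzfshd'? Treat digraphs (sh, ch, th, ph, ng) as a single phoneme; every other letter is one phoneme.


Parsing 'uzfshd' greedily, digraphs first:
  'u' -> vowel phoneme (phonemes so far: 1)
  'z' -> consonant phoneme (phonemes so far: 2)
  'f' -> consonant phoneme (phonemes so far: 3)
  'sh' -> digraph (1 consonant phoneme) (phonemes so far: 4)
  'd' -> consonant phoneme (phonemes so far: 5)
Total phonemes: 5

5


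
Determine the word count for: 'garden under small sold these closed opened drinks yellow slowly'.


Counting words by splitting on spaces:
  Word 1: 'garden'
  Word 2: 'under'
  Word 3: 'small'
  Word 4: 'sold'
  Word 5: 'these'
  Word 6: 'closed'
  Word 7: 'opened'
  Word 8: 'drinks'
  Word 9: 'yellow'
  Word 10: 'slowly'
Total words: 10

10


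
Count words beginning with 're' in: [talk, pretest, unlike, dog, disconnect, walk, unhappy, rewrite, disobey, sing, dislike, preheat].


Checking each word for prefix 're':
  'talk' -> no (count: 0)
  'pretest' -> no (count: 0)
  'unlike' -> no (count: 0)
  'dog' -> no (count: 0)
  'disconnect' -> no (count: 0)
  'walk' -> no (count: 0)
  'unhappy' -> no (count: 0)
  'rewrite' -> YES, starts with 're' (count: 1)
  'disobey' -> no (count: 1)
  'sing' -> no (count: 1)
  'dislike' -> no (count: 1)
  'preheat' -> no (count: 1)
Total with prefix 're': 1

1


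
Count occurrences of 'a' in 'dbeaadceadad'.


Scanning 'dbeaadceadad' for 'a':
  Position 3: 'a' -> MATCH (count: 1)
  Position 4: 'a' -> MATCH (count: 2)
  Position 8: 'a' -> MATCH (count: 3)
  Position 10: 'a' -> MATCH (count: 4)
Total occurrences of 'a': 4

4


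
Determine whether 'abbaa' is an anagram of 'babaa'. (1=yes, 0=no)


Sort characters of 'abbaa': 'aaabb'
Sort characters of 'babaa': 'aaabb'
Sorted forms match -> they ARE anagrams
Result: 1

1


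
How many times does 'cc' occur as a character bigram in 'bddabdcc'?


Scanning 'bddabdcc' for bigram 'cc':
  Position 0: 'bd' -> no
  Position 1: 'dd' -> no
  Position 2: 'da' -> no
  Position 3: 'ab' -> no
  Position 4: 'bd' -> no
  Position 5: 'dc' -> no
  Position 6: 'cc' -> MATCH
Total matches: 1

1


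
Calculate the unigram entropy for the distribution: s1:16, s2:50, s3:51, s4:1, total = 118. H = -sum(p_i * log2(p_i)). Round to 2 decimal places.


Computing entropy H = -sum(p_i * log2(p_i)):
  s1: p = 16/118 = 0.1356, -p*log2(p) = 0.3909
  s2: p = 50/118 = 0.4237, -p*log2(p) = 0.5249
  s3: p = 51/118 = 0.4322, -p*log2(p) = 0.5231
  s4: p = 1/118 = 0.0085, -p*log2(p) = 0.0583
H = sum of terms = 1.4972
Rounded to 2 decimals: 1.50

1.50


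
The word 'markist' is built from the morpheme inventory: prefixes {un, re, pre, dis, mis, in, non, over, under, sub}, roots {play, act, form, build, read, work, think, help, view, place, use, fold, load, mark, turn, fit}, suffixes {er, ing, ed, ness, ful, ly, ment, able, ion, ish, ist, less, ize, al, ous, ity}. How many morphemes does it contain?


Segmenting 'markist' against the inventory:
  'mark' -> root (morpheme 1)
  'ist' -> suffix (morpheme 2)
Total morphemes: 2

2
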